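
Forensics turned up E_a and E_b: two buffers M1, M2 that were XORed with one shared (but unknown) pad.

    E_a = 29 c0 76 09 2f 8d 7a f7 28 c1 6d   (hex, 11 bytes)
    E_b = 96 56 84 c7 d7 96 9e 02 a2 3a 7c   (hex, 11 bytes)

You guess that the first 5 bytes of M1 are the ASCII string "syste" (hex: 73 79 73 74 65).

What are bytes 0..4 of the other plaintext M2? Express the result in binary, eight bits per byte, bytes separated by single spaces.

11001100 11101111 10000001 10111010 10011101

First, E_a ⊕ E_b = (M1 ⊕ K) ⊕ (M2 ⊕ K) = M1 ⊕ M2, so the key drops out. Then M2 = (M1 ⊕ M2) ⊕ M1 over the first 5 bytes.
byte 0: (29 ⊕ 96) ⊕ 73 = bf ⊕ 73 = cc
byte 1: (c0 ⊕ 56) ⊕ 79 = 96 ⊕ 79 = ef
byte 2: (76 ⊕ 84) ⊕ 73 = f2 ⊕ 73 = 81
byte 3: (09 ⊕ c7) ⊕ 74 = ce ⊕ 74 = ba
byte 4: (2f ⊕ d7) ⊕ 65 = f8 ⊕ 65 = 9d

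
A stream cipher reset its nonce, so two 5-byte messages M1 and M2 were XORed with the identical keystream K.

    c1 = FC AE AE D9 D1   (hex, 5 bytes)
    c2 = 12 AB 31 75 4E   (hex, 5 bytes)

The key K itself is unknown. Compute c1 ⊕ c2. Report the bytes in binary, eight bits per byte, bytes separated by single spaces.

c1 ⊕ c2 = (M1 ⊕ K) ⊕ (M2 ⊕ K) = M1 ⊕ M2 — the shared key cancels under XOR.
byte 0: 252 ⊕  18 = 238
byte 1: 174 ⊕ 171 =   5
byte 2: 174 ⊕  49 = 159
byte 3: 217 ⊕ 117 = 172
byte 4: 209 ⊕  78 = 159

11101110 00000101 10011111 10101100 10011111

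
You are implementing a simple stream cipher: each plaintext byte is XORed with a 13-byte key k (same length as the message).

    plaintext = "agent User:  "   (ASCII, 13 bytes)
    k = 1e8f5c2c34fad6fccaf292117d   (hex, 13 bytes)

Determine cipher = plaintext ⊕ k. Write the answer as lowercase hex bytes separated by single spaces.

7f e8 39 42 40 da 83 8f af 80 a8 31 5d

XOR is its own inverse, so applying the key byte-wise gives the result directly.
 97 XOR  30 = 127
103 XOR 143 = 232
101 XOR  92 =  57
110 XOR  44 =  66
116 XOR  52 =  64
 32 XOR 250 = 218
 85 XOR 214 = 131
115 XOR 252 = 143
101 XOR 202 = 175
114 XOR 242 = 128
 58 XOR 146 = 168
 32 XOR  17 =  49
 32 XOR 125 =  93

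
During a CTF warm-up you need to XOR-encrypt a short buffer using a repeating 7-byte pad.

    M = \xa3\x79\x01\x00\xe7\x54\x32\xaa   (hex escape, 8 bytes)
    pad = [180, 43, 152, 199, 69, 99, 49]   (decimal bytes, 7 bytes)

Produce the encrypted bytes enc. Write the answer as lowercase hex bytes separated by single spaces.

17 52 99 c7 a2 37 03 1e

The 7-byte key repeats, so the effective keystream is b4 2b 98 c7 45 63 31 b4.
byte 0: 163 ⊕ 180 =  23
byte 1: 121 ⊕  43 =  82
byte 2:   1 ⊕ 152 = 153
byte 3:   0 ⊕ 199 = 199
byte 4: 231 ⊕  69 = 162
byte 5:  84 ⊕  99 =  55
byte 6:  50 ⊕  49 =   3
byte 7: 170 ⊕ 180 =  30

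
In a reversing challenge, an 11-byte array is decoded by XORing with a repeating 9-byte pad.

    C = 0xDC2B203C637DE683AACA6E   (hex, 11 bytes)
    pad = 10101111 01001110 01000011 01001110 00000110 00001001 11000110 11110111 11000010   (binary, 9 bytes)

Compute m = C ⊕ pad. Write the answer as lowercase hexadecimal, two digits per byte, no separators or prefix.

The 9-byte key repeats, so the effective keystream is af 4e 43 4e 06 09 c6 f7 c2 af 4e.
byte 0: dc ^ af = 73
byte 1: 2b ^ 4e = 65
byte 2: 20 ^ 43 = 63
byte 3: 3c ^ 4e = 72
byte 4: 63 ^ 06 = 65
byte 5: 7d ^ 09 = 74
byte 6: e6 ^ c6 = 20
byte 7: 83 ^ f7 = 74
byte 8: aa ^ c2 = 68
byte 9: ca ^ af = 65
byte 10: 6e ^ 4e = 20

7365637265742074686520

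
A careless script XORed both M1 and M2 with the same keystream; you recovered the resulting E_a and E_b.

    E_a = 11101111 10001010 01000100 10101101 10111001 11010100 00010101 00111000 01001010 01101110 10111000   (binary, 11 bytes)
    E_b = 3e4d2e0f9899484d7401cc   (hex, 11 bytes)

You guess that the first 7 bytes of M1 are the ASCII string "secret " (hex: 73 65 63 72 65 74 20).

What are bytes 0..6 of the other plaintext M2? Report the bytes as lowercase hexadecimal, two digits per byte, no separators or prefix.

a2a209d044397d

First, E_a ⊕ E_b = (M1 ⊕ K) ⊕ (M2 ⊕ K) = M1 ⊕ M2, so the key drops out. Then M2 = (M1 ⊕ M2) ⊕ M1 over the first 7 bytes.
byte 0: (ef xor 3e) xor 73 = d1 xor 73 = a2
byte 1: (8a xor 4d) xor 65 = c7 xor 65 = a2
byte 2: (44 xor 2e) xor 63 = 6a xor 63 = 09
byte 3: (ad xor 0f) xor 72 = a2 xor 72 = d0
byte 4: (b9 xor 98) xor 65 = 21 xor 65 = 44
byte 5: (d4 xor 99) xor 74 = 4d xor 74 = 39
byte 6: (15 xor 48) xor 20 = 5d xor 20 = 7d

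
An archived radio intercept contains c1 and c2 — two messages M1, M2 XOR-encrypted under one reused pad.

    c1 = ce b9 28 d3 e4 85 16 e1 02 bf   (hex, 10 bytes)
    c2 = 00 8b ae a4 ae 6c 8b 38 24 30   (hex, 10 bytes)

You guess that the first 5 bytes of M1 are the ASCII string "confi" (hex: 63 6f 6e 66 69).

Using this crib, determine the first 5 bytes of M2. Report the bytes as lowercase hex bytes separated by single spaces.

First, c1 ⊕ c2 = (M1 ⊕ K) ⊕ (M2 ⊕ K) = M1 ⊕ M2, so the key drops out. Then M2 = (M1 ⊕ M2) ⊕ M1 over the first 5 bytes.
byte 0: (ce xor 00) xor 63 = ce xor 63 = ad
byte 1: (b9 xor 8b) xor 6f = 32 xor 6f = 5d
byte 2: (28 xor ae) xor 6e = 86 xor 6e = e8
byte 3: (d3 xor a4) xor 66 = 77 xor 66 = 11
byte 4: (e4 xor ae) xor 69 = 4a xor 69 = 23

ad 5d e8 11 23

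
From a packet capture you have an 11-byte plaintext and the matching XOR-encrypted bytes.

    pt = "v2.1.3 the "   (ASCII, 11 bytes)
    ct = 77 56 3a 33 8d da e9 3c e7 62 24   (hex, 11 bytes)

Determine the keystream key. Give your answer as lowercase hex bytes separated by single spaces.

01 64 14 02 a3 e9 c9 48 8f 07 04

Since ct = pt ⊕ key, XORing both sides with pt gives key = pt ⊕ ct.
01110110 ^ 01110111 = 00000001
00110010 ^ 01010110 = 01100100
00101110 ^ 00111010 = 00010100
00110001 ^ 00110011 = 00000010
00101110 ^ 10001101 = 10100011
00110011 ^ 11011010 = 11101001
00100000 ^ 11101001 = 11001001
01110100 ^ 00111100 = 01001000
01101000 ^ 11100111 = 10001111
01100101 ^ 01100010 = 00000111
00100000 ^ 00100100 = 00000100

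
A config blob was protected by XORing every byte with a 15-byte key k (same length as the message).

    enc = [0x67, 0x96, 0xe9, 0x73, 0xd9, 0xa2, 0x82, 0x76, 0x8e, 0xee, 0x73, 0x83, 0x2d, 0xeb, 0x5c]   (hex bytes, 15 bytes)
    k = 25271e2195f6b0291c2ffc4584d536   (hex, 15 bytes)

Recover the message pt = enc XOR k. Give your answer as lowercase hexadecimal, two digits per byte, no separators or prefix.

42b1f7524c54325f92c18fc6a93e6a

XOR is its own inverse, so applying the key byte-wise gives the result directly.
byte 0: 103 ⊕  37 =  66
byte 1: 150 ⊕  39 = 177
byte 2: 233 ⊕  30 = 247
byte 3: 115 ⊕  33 =  82
byte 4: 217 ⊕ 149 =  76
byte 5: 162 ⊕ 246 =  84
byte 6: 130 ⊕ 176 =  50
byte 7: 118 ⊕  41 =  95
byte 8: 142 ⊕  28 = 146
byte 9: 238 ⊕  47 = 193
byte 10: 115 ⊕ 252 = 143
byte 11: 131 ⊕  69 = 198
byte 12:  45 ⊕ 132 = 169
byte 13: 235 ⊕ 213 =  62
byte 14:  92 ⊕  54 = 106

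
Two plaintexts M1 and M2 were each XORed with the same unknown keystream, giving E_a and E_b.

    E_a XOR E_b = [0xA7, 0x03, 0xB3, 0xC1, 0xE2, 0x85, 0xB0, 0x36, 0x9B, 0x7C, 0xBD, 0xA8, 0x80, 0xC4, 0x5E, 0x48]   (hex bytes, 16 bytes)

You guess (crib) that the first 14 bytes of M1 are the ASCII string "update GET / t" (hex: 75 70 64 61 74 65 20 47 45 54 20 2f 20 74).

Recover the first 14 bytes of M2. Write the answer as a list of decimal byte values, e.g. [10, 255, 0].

Since E_a ⊕ E_b = M1 ⊕ M2, XORing with the guessed M1 bytes yields the corresponding M2 bytes: M2 = (E_a ⊕ E_b) ⊕ M1.
a7 ^ 75 = d2
03 ^ 70 = 73
b3 ^ 64 = d7
c1 ^ 61 = a0
e2 ^ 74 = 96
85 ^ 65 = e0
b0 ^ 20 = 90
36 ^ 47 = 71
9b ^ 45 = de
7c ^ 54 = 28
bd ^ 20 = 9d
a8 ^ 2f = 87
80 ^ 20 = a0
c4 ^ 74 = b0

[210, 115, 215, 160, 150, 224, 144, 113, 222, 40, 157, 135, 160, 176]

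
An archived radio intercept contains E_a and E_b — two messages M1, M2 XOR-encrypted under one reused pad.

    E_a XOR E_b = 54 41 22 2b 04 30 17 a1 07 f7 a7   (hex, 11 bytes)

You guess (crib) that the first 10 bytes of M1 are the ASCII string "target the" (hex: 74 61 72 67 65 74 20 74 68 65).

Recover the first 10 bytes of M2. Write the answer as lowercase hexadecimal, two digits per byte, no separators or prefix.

Since E_a ⊕ E_b = M1 ⊕ M2, XORing with the guessed M1 bytes yields the corresponding M2 bytes: M2 = (E_a ⊕ E_b) ⊕ M1.
01010100 xor 01110100 = 00100000
01000001 xor 01100001 = 00100000
00100010 xor 01110010 = 01010000
00101011 xor 01100111 = 01001100
00000100 xor 01100101 = 01100001
00110000 xor 01110100 = 01000100
00010111 xor 00100000 = 00110111
10100001 xor 01110100 = 11010101
00000111 xor 01101000 = 01101111
11110111 xor 01100101 = 10010010

2020504c614437d56f92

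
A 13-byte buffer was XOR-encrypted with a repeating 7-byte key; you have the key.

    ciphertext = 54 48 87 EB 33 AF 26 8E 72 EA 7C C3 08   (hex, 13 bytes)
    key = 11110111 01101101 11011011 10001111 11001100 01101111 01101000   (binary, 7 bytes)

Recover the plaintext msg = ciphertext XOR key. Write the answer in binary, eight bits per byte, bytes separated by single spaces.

10100011 00100101 01011100 01100100 11111111 11000000 01001110 01111001 00011111 00110001 11110011 00001111 01100111

The 7-byte key repeats, so the effective keystream is f7 6d db 8f cc 6f 68 f7 6d db 8f cc 6f.
byte 0: 54 xor f7 = a3
byte 1: 48 xor 6d = 25
byte 2: 87 xor db = 5c
byte 3: eb xor 8f = 64
byte 4: 33 xor cc = ff
byte 5: af xor 6f = c0
byte 6: 26 xor 68 = 4e
byte 7: 8e xor f7 = 79
byte 8: 72 xor 6d = 1f
byte 9: ea xor db = 31
byte 10: 7c xor 8f = f3
byte 11: c3 xor cc = 0f
byte 12: 08 xor 6f = 67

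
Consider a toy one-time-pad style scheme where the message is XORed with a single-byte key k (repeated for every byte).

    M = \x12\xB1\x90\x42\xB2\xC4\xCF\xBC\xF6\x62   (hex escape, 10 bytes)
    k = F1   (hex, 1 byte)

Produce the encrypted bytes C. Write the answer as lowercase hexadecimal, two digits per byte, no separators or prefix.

The 1-byte key repeats, so the effective keystream is f1 f1 f1 f1 f1 f1 f1 f1 f1 f1.
byte 0: 12 xor f1 = e3
byte 1: b1 xor f1 = 40
byte 2: 90 xor f1 = 61
byte 3: 42 xor f1 = b3
byte 4: b2 xor f1 = 43
byte 5: c4 xor f1 = 35
byte 6: cf xor f1 = 3e
byte 7: bc xor f1 = 4d
byte 8: f6 xor f1 = 07
byte 9: 62 xor f1 = 93

e34061b343353e4d0793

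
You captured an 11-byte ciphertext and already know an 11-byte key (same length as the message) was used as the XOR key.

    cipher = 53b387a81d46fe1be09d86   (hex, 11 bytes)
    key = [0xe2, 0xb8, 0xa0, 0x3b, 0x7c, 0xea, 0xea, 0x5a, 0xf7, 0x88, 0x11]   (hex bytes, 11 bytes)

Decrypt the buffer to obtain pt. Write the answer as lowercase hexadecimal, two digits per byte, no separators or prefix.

b10b279361ac1441171597

XOR is its own inverse, so applying the key byte-wise gives the result directly.
53 ⊕ e2 = b1
b3 ⊕ b8 = 0b
87 ⊕ a0 = 27
a8 ⊕ 3b = 93
1d ⊕ 7c = 61
46 ⊕ ea = ac
fe ⊕ ea = 14
1b ⊕ 5a = 41
e0 ⊕ f7 = 17
9d ⊕ 88 = 15
86 ⊕ 11 = 97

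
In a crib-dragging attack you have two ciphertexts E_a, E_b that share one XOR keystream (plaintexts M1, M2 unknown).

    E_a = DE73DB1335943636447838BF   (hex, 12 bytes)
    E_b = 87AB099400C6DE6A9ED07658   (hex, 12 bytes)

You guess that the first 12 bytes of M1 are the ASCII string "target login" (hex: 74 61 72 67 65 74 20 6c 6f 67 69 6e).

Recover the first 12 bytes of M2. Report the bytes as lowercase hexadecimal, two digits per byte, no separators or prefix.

First, E_a ⊕ E_b = (M1 ⊕ K) ⊕ (M2 ⊕ K) = M1 ⊕ M2, so the key drops out. Then M2 = (M1 ⊕ M2) ⊕ M1 over the first 12 bytes.
byte 0: (de xor 87) xor 74 = 59 xor 74 = 2d
byte 1: (73 xor ab) xor 61 = d8 xor 61 = b9
byte 2: (db xor 09) xor 72 = d2 xor 72 = a0
byte 3: (13 xor 94) xor 67 = 87 xor 67 = e0
byte 4: (35 xor 00) xor 65 = 35 xor 65 = 50
byte 5: (94 xor c6) xor 74 = 52 xor 74 = 26
byte 6: (36 xor de) xor 20 = e8 xor 20 = c8
byte 7: (36 xor 6a) xor 6c = 5c xor 6c = 30
byte 8: (44 xor 9e) xor 6f = da xor 6f = b5
byte 9: (78 xor d0) xor 67 = a8 xor 67 = cf
byte 10: (38 xor 76) xor 69 = 4e xor 69 = 27
byte 11: (bf xor 58) xor 6e = e7 xor 6e = 89

2db9a0e05026c830b5cf2789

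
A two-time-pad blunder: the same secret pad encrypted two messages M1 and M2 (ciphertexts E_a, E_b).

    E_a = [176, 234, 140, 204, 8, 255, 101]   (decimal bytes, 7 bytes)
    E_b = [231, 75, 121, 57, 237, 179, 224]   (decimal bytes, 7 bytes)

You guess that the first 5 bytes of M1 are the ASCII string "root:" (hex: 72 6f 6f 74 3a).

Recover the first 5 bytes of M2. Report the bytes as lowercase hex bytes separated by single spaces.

25 ce 9a 81 df

First, E_a ⊕ E_b = (M1 ⊕ K) ⊕ (M2 ⊕ K) = M1 ⊕ M2, so the key drops out. Then M2 = (M1 ⊕ M2) ⊕ M1 over the first 5 bytes.
byte 0: (b0 ^ e7) ^ 72 = 57 ^ 72 = 25
byte 1: (ea ^ 4b) ^ 6f = a1 ^ 6f = ce
byte 2: (8c ^ 79) ^ 6f = f5 ^ 6f = 9a
byte 3: (cc ^ 39) ^ 74 = f5 ^ 74 = 81
byte 4: (08 ^ ed) ^ 3a = e5 ^ 3a = df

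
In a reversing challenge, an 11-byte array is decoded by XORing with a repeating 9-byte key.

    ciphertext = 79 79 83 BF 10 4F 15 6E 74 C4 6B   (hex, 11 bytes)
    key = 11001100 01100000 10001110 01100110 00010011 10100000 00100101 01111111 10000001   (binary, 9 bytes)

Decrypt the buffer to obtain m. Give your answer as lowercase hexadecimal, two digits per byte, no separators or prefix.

The 9-byte key repeats, so the effective keystream is cc 60 8e 66 13 a0 25 7f 81 cc 60.
byte 0: 121 xor 204 = 181
byte 1: 121 xor  96 =  25
byte 2: 131 xor 142 =  13
byte 3: 191 xor 102 = 217
byte 4:  16 xor  19 =   3
byte 5:  79 xor 160 = 239
byte 6:  21 xor  37 =  48
byte 7: 110 xor 127 =  17
byte 8: 116 xor 129 = 245
byte 9: 196 xor 204 =   8
byte 10: 107 xor  96 =  11

b5190dd903ef3011f5080b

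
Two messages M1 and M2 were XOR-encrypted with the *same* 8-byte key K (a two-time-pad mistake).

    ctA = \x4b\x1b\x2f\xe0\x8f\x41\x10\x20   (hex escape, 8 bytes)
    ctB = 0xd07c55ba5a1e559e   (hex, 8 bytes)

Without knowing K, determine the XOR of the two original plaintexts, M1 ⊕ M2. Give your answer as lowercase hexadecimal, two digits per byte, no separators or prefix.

ctA ⊕ ctB = (M1 ⊕ K) ⊕ (M2 ⊕ K) = M1 ⊕ M2 — the shared key cancels under XOR.
4b xor d0 = 9b
1b xor 7c = 67
2f xor 55 = 7a
e0 xor ba = 5a
8f xor 5a = d5
41 xor 1e = 5f
10 xor 55 = 45
20 xor 9e = be

9b677a5ad55f45be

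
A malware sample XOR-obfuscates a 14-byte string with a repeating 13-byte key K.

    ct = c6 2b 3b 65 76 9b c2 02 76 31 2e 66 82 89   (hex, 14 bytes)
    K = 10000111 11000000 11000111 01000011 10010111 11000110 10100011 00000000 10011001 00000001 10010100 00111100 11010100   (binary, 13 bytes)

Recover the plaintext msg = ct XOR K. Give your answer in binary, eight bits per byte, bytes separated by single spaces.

The 13-byte key repeats, so the effective keystream is 87 c0 c7 43 97 c6 a3 00 99 01 94 3c d4 87.
byte 0: 11000110 XOR 10000111 = 01000001
byte 1: 00101011 XOR 11000000 = 11101011
byte 2: 00111011 XOR 11000111 = 11111100
byte 3: 01100101 XOR 01000011 = 00100110
byte 4: 01110110 XOR 10010111 = 11100001
byte 5: 10011011 XOR 11000110 = 01011101
byte 6: 11000010 XOR 10100011 = 01100001
byte 7: 00000010 XOR 00000000 = 00000010
byte 8: 01110110 XOR 10011001 = 11101111
byte 9: 00110001 XOR 00000001 = 00110000
byte 10: 00101110 XOR 10010100 = 10111010
byte 11: 01100110 XOR 00111100 = 01011010
byte 12: 10000010 XOR 11010100 = 01010110
byte 13: 10001001 XOR 10000111 = 00001110

01000001 11101011 11111100 00100110 11100001 01011101 01100001 00000010 11101111 00110000 10111010 01011010 01010110 00001110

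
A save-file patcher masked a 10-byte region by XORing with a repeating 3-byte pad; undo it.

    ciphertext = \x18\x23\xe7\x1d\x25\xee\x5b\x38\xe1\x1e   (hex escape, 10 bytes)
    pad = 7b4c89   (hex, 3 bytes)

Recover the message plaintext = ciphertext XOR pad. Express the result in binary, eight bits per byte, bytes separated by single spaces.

01100011 01101111 01101110 01100110 01101001 01100111 00100000 01110100 01101000 01100101

The 3-byte key repeats, so the effective keystream is 7b 4c 89 7b 4c 89 7b 4c 89 7b.
byte 0: 18 xor 7b = 63
byte 1: 23 xor 4c = 6f
byte 2: e7 xor 89 = 6e
byte 3: 1d xor 7b = 66
byte 4: 25 xor 4c = 69
byte 5: ee xor 89 = 67
byte 6: 5b xor 7b = 20
byte 7: 38 xor 4c = 74
byte 8: e1 xor 89 = 68
byte 9: 1e xor 7b = 65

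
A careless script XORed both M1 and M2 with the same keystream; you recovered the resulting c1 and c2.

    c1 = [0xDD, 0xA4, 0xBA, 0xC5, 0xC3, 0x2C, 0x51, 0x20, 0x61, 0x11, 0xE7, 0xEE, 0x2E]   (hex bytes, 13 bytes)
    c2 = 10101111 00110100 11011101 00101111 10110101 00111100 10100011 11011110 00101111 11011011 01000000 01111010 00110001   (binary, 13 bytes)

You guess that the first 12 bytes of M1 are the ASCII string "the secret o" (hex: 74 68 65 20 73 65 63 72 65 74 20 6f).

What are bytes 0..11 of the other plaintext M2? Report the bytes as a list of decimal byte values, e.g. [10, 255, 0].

[6, 248, 2, 202, 5, 117, 145, 140, 43, 190, 135, 251]

First, c1 ⊕ c2 = (M1 ⊕ K) ⊕ (M2 ⊕ K) = M1 ⊕ M2, so the key drops out. Then M2 = (M1 ⊕ M2) ⊕ M1 over the first 12 bytes.
byte 0: (dd XOR af) XOR 74 = 72 XOR 74 = 06
byte 1: (a4 XOR 34) XOR 68 = 90 XOR 68 = f8
byte 2: (ba XOR dd) XOR 65 = 67 XOR 65 = 02
byte 3: (c5 XOR 2f) XOR 20 = ea XOR 20 = ca
byte 4: (c3 XOR b5) XOR 73 = 76 XOR 73 = 05
byte 5: (2c XOR 3c) XOR 65 = 10 XOR 65 = 75
byte 6: (51 XOR a3) XOR 63 = f2 XOR 63 = 91
byte 7: (20 XOR de) XOR 72 = fe XOR 72 = 8c
byte 8: (61 XOR 2f) XOR 65 = 4e XOR 65 = 2b
byte 9: (11 XOR db) XOR 74 = ca XOR 74 = be
byte 10: (e7 XOR 40) XOR 20 = a7 XOR 20 = 87
byte 11: (ee XOR 7a) XOR 6f = 94 XOR 6f = fb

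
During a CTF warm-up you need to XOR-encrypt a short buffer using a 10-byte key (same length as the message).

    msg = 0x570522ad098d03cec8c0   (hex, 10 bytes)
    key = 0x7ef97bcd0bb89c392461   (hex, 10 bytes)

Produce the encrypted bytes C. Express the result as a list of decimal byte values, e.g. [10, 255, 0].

byte 0: 57 xor 7e = 29
byte 1: 05 xor f9 = fc
byte 2: 22 xor 7b = 59
byte 3: ad xor cd = 60
byte 4: 09 xor 0b = 02
byte 5: 8d xor b8 = 35
byte 6: 03 xor 9c = 9f
byte 7: ce xor 39 = f7
byte 8: c8 xor 24 = ec
byte 9: c0 xor 61 = a1

[41, 252, 89, 96, 2, 53, 159, 247, 236, 161]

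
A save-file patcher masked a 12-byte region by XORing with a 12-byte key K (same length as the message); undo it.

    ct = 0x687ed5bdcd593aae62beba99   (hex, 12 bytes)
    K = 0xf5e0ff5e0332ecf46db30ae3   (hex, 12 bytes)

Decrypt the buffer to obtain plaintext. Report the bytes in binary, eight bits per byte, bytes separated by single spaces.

XOR is its own inverse, so applying the key byte-wise gives the result directly.
68 ⊕ f5 = 9d
7e ⊕ e0 = 9e
d5 ⊕ ff = 2a
bd ⊕ 5e = e3
cd ⊕ 03 = ce
59 ⊕ 32 = 6b
3a ⊕ ec = d6
ae ⊕ f4 = 5a
62 ⊕ 6d = 0f
be ⊕ b3 = 0d
ba ⊕ 0a = b0
99 ⊕ e3 = 7a

10011101 10011110 00101010 11100011 11001110 01101011 11010110 01011010 00001111 00001101 10110000 01111010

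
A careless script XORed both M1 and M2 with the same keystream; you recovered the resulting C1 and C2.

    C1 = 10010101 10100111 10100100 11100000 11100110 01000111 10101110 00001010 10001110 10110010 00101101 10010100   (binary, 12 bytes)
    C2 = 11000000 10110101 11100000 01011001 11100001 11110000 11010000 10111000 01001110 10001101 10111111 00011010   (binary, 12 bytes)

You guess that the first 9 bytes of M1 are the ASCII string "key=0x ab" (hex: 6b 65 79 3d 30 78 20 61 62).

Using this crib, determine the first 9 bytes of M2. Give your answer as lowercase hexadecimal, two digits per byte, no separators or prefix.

3e773d8437cf5ed3a2

First, C1 ⊕ C2 = (M1 ⊕ K) ⊕ (M2 ⊕ K) = M1 ⊕ M2, so the key drops out. Then M2 = (M1 ⊕ M2) ⊕ M1 over the first 9 bytes.
byte 0: (95 XOR c0) XOR 6b = 55 XOR 6b = 3e
byte 1: (a7 XOR b5) XOR 65 = 12 XOR 65 = 77
byte 2: (a4 XOR e0) XOR 79 = 44 XOR 79 = 3d
byte 3: (e0 XOR 59) XOR 3d = b9 XOR 3d = 84
byte 4: (e6 XOR e1) XOR 30 = 07 XOR 30 = 37
byte 5: (47 XOR f0) XOR 78 = b7 XOR 78 = cf
byte 6: (ae XOR d0) XOR 20 = 7e XOR 20 = 5e
byte 7: (0a XOR b8) XOR 61 = b2 XOR 61 = d3
byte 8: (8e XOR 4e) XOR 62 = c0 XOR 62 = a2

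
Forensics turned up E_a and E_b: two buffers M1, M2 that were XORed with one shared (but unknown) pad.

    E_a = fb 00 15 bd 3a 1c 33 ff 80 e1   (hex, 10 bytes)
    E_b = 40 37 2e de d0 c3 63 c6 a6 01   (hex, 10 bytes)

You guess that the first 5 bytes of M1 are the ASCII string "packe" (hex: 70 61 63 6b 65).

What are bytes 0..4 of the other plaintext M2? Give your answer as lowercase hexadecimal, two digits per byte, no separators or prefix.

First, E_a ⊕ E_b = (M1 ⊕ K) ⊕ (M2 ⊕ K) = M1 ⊕ M2, so the key drops out. Then M2 = (M1 ⊕ M2) ⊕ M1 over the first 5 bytes.
byte 0: (fb ^ 40) ^ 70 = bb ^ 70 = cb
byte 1: (00 ^ 37) ^ 61 = 37 ^ 61 = 56
byte 2: (15 ^ 2e) ^ 63 = 3b ^ 63 = 58
byte 3: (bd ^ de) ^ 6b = 63 ^ 6b = 08
byte 4: (3a ^ d0) ^ 65 = ea ^ 65 = 8f

cb5658088f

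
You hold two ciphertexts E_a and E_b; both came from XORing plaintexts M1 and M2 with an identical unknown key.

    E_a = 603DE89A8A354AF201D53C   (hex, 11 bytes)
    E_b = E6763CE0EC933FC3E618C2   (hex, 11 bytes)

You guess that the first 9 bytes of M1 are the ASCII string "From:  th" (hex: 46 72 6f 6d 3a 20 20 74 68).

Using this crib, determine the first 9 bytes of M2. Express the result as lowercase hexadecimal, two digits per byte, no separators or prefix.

c039bb175c8655458f

First, E_a ⊕ E_b = (M1 ⊕ K) ⊕ (M2 ⊕ K) = M1 ⊕ M2, so the key drops out. Then M2 = (M1 ⊕ M2) ⊕ M1 over the first 9 bytes.
byte 0: (60 XOR e6) XOR 46 = 86 XOR 46 = c0
byte 1: (3d XOR 76) XOR 72 = 4b XOR 72 = 39
byte 2: (e8 XOR 3c) XOR 6f = d4 XOR 6f = bb
byte 3: (9a XOR e0) XOR 6d = 7a XOR 6d = 17
byte 4: (8a XOR ec) XOR 3a = 66 XOR 3a = 5c
byte 5: (35 XOR 93) XOR 20 = a6 XOR 20 = 86
byte 6: (4a XOR 3f) XOR 20 = 75 XOR 20 = 55
byte 7: (f2 XOR c3) XOR 74 = 31 XOR 74 = 45
byte 8: (01 XOR e6) XOR 68 = e7 XOR 68 = 8f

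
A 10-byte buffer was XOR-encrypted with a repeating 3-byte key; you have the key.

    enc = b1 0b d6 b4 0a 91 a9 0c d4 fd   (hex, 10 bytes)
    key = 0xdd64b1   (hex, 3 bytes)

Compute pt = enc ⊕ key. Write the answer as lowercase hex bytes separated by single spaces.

6c 6f 67 69 6e 20 74 68 65 20

The 3-byte key repeats, so the effective keystream is dd 64 b1 dd 64 b1 dd 64 b1 dd.
byte 0: b1 ^ dd = 6c
byte 1: 0b ^ 64 = 6f
byte 2: d6 ^ b1 = 67
byte 3: b4 ^ dd = 69
byte 4: 0a ^ 64 = 6e
byte 5: 91 ^ b1 = 20
byte 6: a9 ^ dd = 74
byte 7: 0c ^ 64 = 68
byte 8: d4 ^ b1 = 65
byte 9: fd ^ dd = 20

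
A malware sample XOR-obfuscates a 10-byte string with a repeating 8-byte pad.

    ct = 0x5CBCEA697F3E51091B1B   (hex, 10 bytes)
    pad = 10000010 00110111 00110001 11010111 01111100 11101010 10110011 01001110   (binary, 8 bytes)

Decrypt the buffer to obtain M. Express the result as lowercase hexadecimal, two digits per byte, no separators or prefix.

The 8-byte key repeats, so the effective keystream is 82 37 31 d7 7c ea b3 4e 82 37.
byte 0: 01011100 ⊕ 10000010 = 11011110
byte 1: 10111100 ⊕ 00110111 = 10001011
byte 2: 11101010 ⊕ 00110001 = 11011011
byte 3: 01101001 ⊕ 11010111 = 10111110
byte 4: 01111111 ⊕ 01111100 = 00000011
byte 5: 00111110 ⊕ 11101010 = 11010100
byte 6: 01010001 ⊕ 10110011 = 11100010
byte 7: 00001001 ⊕ 01001110 = 01000111
byte 8: 00011011 ⊕ 10000010 = 10011001
byte 9: 00011011 ⊕ 00110111 = 00101100

de8bdbbe03d4e247992c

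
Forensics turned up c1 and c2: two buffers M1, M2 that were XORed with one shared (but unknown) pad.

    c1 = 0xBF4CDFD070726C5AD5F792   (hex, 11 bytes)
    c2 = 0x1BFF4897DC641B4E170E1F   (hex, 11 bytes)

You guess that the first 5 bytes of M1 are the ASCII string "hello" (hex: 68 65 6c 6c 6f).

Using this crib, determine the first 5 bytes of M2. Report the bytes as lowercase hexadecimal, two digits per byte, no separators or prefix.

First, c1 ⊕ c2 = (M1 ⊕ K) ⊕ (M2 ⊕ K) = M1 ⊕ M2, so the key drops out. Then M2 = (M1 ⊕ M2) ⊕ M1 over the first 5 bytes.
byte 0: (bf XOR 1b) XOR 68 = a4 XOR 68 = cc
byte 1: (4c XOR ff) XOR 65 = b3 XOR 65 = d6
byte 2: (df XOR 48) XOR 6c = 97 XOR 6c = fb
byte 3: (d0 XOR 97) XOR 6c = 47 XOR 6c = 2b
byte 4: (70 XOR dc) XOR 6f = ac XOR 6f = c3

ccd6fb2bc3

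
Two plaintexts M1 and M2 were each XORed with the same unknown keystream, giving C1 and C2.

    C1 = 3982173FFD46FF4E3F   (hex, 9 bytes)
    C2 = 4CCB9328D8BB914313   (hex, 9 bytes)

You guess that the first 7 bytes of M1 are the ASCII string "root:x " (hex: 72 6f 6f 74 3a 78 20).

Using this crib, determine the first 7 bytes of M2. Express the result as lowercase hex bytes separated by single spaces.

07 26 eb 63 1f 85 4e

First, C1 ⊕ C2 = (M1 ⊕ K) ⊕ (M2 ⊕ K) = M1 ⊕ M2, so the key drops out. Then M2 = (M1 ⊕ M2) ⊕ M1 over the first 7 bytes.
byte 0: (39 ^ 4c) ^ 72 = 75 ^ 72 = 07
byte 1: (82 ^ cb) ^ 6f = 49 ^ 6f = 26
byte 2: (17 ^ 93) ^ 6f = 84 ^ 6f = eb
byte 3: (3f ^ 28) ^ 74 = 17 ^ 74 = 63
byte 4: (fd ^ d8) ^ 3a = 25 ^ 3a = 1f
byte 5: (46 ^ bb) ^ 78 = fd ^ 78 = 85
byte 6: (ff ^ 91) ^ 20 = 6e ^ 20 = 4e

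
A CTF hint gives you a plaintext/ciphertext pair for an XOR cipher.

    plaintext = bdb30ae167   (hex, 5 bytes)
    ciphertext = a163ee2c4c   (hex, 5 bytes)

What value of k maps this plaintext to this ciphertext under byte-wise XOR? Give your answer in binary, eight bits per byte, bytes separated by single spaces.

Since ciphertext = plaintext ⊕ k, XORing both sides with plaintext gives k = plaintext ⊕ ciphertext.
byte 0: 189 XOR 161 =  28
byte 1: 179 XOR  99 = 208
byte 2:  10 XOR 238 = 228
byte 3: 225 XOR  44 = 205
byte 4: 103 XOR  76 =  43

00011100 11010000 11100100 11001101 00101011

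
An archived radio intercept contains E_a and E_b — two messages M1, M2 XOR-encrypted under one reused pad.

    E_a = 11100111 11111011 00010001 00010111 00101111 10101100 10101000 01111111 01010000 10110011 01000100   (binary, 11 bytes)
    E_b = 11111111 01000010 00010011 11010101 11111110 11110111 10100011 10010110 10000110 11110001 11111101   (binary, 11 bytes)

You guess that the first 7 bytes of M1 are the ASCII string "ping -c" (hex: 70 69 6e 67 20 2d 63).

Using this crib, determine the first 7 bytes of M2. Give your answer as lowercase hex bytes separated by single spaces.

68 d0 6c a5 f1 76 68

First, E_a ⊕ E_b = (M1 ⊕ K) ⊕ (M2 ⊕ K) = M1 ⊕ M2, so the key drops out. Then M2 = (M1 ⊕ M2) ⊕ M1 over the first 7 bytes.
byte 0: (e7 XOR ff) XOR 70 = 18 XOR 70 = 68
byte 1: (fb XOR 42) XOR 69 = b9 XOR 69 = d0
byte 2: (11 XOR 13) XOR 6e = 02 XOR 6e = 6c
byte 3: (17 XOR d5) XOR 67 = c2 XOR 67 = a5
byte 4: (2f XOR fe) XOR 20 = d1 XOR 20 = f1
byte 5: (ac XOR f7) XOR 2d = 5b XOR 2d = 76
byte 6: (a8 XOR a3) XOR 63 = 0b XOR 63 = 68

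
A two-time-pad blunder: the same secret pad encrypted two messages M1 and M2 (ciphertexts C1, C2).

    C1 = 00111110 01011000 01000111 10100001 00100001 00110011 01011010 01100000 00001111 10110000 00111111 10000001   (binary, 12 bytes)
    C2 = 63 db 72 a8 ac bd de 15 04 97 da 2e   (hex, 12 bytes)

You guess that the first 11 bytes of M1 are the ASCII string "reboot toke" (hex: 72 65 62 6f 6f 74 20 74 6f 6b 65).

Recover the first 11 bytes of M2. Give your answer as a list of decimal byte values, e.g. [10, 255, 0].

First, C1 ⊕ C2 = (M1 ⊕ K) ⊕ (M2 ⊕ K) = M1 ⊕ M2, so the key drops out. Then M2 = (M1 ⊕ M2) ⊕ M1 over the first 11 bytes.
byte 0: (3e XOR 63) XOR 72 = 5d XOR 72 = 2f
byte 1: (58 XOR db) XOR 65 = 83 XOR 65 = e6
byte 2: (47 XOR 72) XOR 62 = 35 XOR 62 = 57
byte 3: (a1 XOR a8) XOR 6f = 09 XOR 6f = 66
byte 4: (21 XOR ac) XOR 6f = 8d XOR 6f = e2
byte 5: (33 XOR bd) XOR 74 = 8e XOR 74 = fa
byte 6: (5a XOR de) XOR 20 = 84 XOR 20 = a4
byte 7: (60 XOR 15) XOR 74 = 75 XOR 74 = 01
byte 8: (0f XOR 04) XOR 6f = 0b XOR 6f = 64
byte 9: (b0 XOR 97) XOR 6b = 27 XOR 6b = 4c
byte 10: (3f XOR da) XOR 65 = e5 XOR 65 = 80

[47, 230, 87, 102, 226, 250, 164, 1, 100, 76, 128]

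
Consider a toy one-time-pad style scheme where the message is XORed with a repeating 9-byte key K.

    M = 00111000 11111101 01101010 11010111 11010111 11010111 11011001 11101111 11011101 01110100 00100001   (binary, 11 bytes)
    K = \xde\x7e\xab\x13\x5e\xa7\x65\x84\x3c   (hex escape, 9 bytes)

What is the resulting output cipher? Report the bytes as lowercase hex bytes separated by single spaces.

The 9-byte key repeats, so the effective keystream is de 7e ab 13 5e a7 65 84 3c de 7e.
byte 0: 00111000 XOR 11011110 = 11100110
byte 1: 11111101 XOR 01111110 = 10000011
byte 2: 01101010 XOR 10101011 = 11000001
byte 3: 11010111 XOR 00010011 = 11000100
byte 4: 11010111 XOR 01011110 = 10001001
byte 5: 11010111 XOR 10100111 = 01110000
byte 6: 11011001 XOR 01100101 = 10111100
byte 7: 11101111 XOR 10000100 = 01101011
byte 8: 11011101 XOR 00111100 = 11100001
byte 9: 01110100 XOR 11011110 = 10101010
byte 10: 00100001 XOR 01111110 = 01011111

e6 83 c1 c4 89 70 bc 6b e1 aa 5f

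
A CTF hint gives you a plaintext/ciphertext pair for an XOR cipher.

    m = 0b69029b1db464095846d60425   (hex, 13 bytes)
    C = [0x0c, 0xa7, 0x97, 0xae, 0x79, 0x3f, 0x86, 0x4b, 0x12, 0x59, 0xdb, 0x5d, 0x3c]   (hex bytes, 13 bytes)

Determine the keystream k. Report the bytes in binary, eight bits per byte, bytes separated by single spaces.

Since C = m ⊕ k, XORing both sides with m gives k = m ⊕ C.
byte 0: 0b ^ 0c = 07
byte 1: 69 ^ a7 = ce
byte 2: 02 ^ 97 = 95
byte 3: 9b ^ ae = 35
byte 4: 1d ^ 79 = 64
byte 5: b4 ^ 3f = 8b
byte 6: 64 ^ 86 = e2
byte 7: 09 ^ 4b = 42
byte 8: 58 ^ 12 = 4a
byte 9: 46 ^ 59 = 1f
byte 10: d6 ^ db = 0d
byte 11: 04 ^ 5d = 59
byte 12: 25 ^ 3c = 19

00000111 11001110 10010101 00110101 01100100 10001011 11100010 01000010 01001010 00011111 00001101 01011001 00011001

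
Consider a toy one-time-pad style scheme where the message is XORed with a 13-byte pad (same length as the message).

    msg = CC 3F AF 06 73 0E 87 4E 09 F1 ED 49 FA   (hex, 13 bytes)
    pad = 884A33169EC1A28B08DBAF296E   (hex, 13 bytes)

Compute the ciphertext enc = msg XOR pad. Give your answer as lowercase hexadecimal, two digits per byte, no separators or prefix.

204 xor 136 =  68
 63 xor  74 = 117
175 xor  51 = 156
  6 xor  22 =  16
115 xor 158 = 237
 14 xor 193 = 207
135 xor 162 =  37
 78 xor 139 = 197
  9 xor   8 =   1
241 xor 219 =  42
237 xor 175 =  66
 73 xor  41 =  96
250 xor 110 = 148

44759c10edcf25c5012a426094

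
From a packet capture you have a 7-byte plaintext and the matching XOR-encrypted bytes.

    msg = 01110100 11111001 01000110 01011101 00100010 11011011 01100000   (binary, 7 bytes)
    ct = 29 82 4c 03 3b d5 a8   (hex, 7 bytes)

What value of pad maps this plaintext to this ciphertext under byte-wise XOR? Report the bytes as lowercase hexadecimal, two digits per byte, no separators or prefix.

Since ct = msg ⊕ pad, XORing both sides with msg gives pad = msg ⊕ ct.
01110100 xor 00101001 = 01011101
11111001 xor 10000010 = 01111011
01000110 xor 01001100 = 00001010
01011101 xor 00000011 = 01011110
00100010 xor 00111011 = 00011001
11011011 xor 11010101 = 00001110
01100000 xor 10101000 = 11001000

5d7b0a5e190ec8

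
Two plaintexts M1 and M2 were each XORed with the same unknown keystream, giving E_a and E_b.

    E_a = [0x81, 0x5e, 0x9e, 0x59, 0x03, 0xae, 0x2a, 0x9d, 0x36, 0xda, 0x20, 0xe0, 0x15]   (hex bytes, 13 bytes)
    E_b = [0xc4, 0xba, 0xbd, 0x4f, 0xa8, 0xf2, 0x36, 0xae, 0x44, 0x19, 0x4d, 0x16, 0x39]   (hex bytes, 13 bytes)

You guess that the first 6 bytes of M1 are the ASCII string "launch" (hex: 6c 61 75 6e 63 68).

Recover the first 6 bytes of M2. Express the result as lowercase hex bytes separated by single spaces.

First, E_a ⊕ E_b = (M1 ⊕ K) ⊕ (M2 ⊕ K) = M1 ⊕ M2, so the key drops out. Then M2 = (M1 ⊕ M2) ⊕ M1 over the first 6 bytes.
byte 0: (81 ^ c4) ^ 6c = 45 ^ 6c = 29
byte 1: (5e ^ ba) ^ 61 = e4 ^ 61 = 85
byte 2: (9e ^ bd) ^ 75 = 23 ^ 75 = 56
byte 3: (59 ^ 4f) ^ 6e = 16 ^ 6e = 78
byte 4: (03 ^ a8) ^ 63 = ab ^ 63 = c8
byte 5: (ae ^ f2) ^ 68 = 5c ^ 68 = 34

29 85 56 78 c8 34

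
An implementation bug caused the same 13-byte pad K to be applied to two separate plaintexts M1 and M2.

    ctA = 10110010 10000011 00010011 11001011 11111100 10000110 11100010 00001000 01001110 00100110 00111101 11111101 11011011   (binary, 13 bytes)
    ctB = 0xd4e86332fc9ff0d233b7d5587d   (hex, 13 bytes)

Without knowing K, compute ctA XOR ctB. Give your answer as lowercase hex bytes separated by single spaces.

ctA ⊕ ctB = (M1 ⊕ K) ⊕ (M2 ⊕ K) = M1 ⊕ M2 — the shared key cancels under XOR.
10110010 ⊕ 11010100 = 01100110
10000011 ⊕ 11101000 = 01101011
00010011 ⊕ 01100011 = 01110000
11001011 ⊕ 00110010 = 11111001
11111100 ⊕ 11111100 = 00000000
10000110 ⊕ 10011111 = 00011001
11100010 ⊕ 11110000 = 00010010
00001000 ⊕ 11010010 = 11011010
01001110 ⊕ 00110011 = 01111101
00100110 ⊕ 10110111 = 10010001
00111101 ⊕ 11010101 = 11101000
11111101 ⊕ 01011000 = 10100101
11011011 ⊕ 01111101 = 10100110

66 6b 70 f9 00 19 12 da 7d 91 e8 a5 a6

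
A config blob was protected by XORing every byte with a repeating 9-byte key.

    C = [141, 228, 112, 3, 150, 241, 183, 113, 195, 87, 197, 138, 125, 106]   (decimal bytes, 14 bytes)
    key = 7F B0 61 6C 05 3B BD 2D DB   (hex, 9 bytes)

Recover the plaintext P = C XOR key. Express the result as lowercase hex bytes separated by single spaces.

f2 54 11 6f 93 ca 0a 5c 18 28 75 eb 11 6f

The 9-byte key repeats, so the effective keystream is 7f b0 61 6c 05 3b bd 2d db 7f b0 61 6c 05.
byte 0: 8d XOR 7f = f2
byte 1: e4 XOR b0 = 54
byte 2: 70 XOR 61 = 11
byte 3: 03 XOR 6c = 6f
byte 4: 96 XOR 05 = 93
byte 5: f1 XOR 3b = ca
byte 6: b7 XOR bd = 0a
byte 7: 71 XOR 2d = 5c
byte 8: c3 XOR db = 18
byte 9: 57 XOR 7f = 28
byte 10: c5 XOR b0 = 75
byte 11: 8a XOR 61 = eb
byte 12: 7d XOR 6c = 11
byte 13: 6a XOR 05 = 6f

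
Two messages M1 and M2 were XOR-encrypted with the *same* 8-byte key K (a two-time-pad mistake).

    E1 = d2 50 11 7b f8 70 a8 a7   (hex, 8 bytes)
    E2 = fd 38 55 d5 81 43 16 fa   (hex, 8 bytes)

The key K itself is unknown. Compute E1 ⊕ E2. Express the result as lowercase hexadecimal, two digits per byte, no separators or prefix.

E1 ⊕ E2 = (M1 ⊕ K) ⊕ (M2 ⊕ K) = M1 ⊕ M2 — the shared key cancels under XOR.
210 XOR 253 =  47
 80 XOR  56 = 104
 17 XOR  85 =  68
123 XOR 213 = 174
248 XOR 129 = 121
112 XOR  67 =  51
168 XOR  22 = 190
167 XOR 250 =  93

2f6844ae7933be5d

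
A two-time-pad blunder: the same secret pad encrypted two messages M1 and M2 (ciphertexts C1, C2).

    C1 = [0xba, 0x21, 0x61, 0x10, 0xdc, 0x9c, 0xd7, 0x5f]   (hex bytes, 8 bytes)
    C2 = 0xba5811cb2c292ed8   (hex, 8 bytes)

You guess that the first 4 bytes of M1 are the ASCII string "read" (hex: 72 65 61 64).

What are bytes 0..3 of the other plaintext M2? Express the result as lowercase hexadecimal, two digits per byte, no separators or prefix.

721c11bf

First, C1 ⊕ C2 = (M1 ⊕ K) ⊕ (M2 ⊕ K) = M1 ⊕ M2, so the key drops out. Then M2 = (M1 ⊕ M2) ⊕ M1 over the first 4 bytes.
byte 0: (ba XOR ba) XOR 72 = 00 XOR 72 = 72
byte 1: (21 XOR 58) XOR 65 = 79 XOR 65 = 1c
byte 2: (61 XOR 11) XOR 61 = 70 XOR 61 = 11
byte 3: (10 XOR cb) XOR 64 = db XOR 64 = bf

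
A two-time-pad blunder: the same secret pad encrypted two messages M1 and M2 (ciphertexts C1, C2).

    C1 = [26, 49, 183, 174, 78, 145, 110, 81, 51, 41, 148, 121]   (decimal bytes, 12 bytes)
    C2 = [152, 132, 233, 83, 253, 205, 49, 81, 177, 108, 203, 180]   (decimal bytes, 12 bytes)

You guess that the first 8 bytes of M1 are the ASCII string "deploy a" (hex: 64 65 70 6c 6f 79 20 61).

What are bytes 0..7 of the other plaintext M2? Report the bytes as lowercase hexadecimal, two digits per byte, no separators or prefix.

e6d02e91dc257f61

First, C1 ⊕ C2 = (M1 ⊕ K) ⊕ (M2 ⊕ K) = M1 ⊕ M2, so the key drops out. Then M2 = (M1 ⊕ M2) ⊕ M1 over the first 8 bytes.
byte 0: (1a xor 98) xor 64 = 82 xor 64 = e6
byte 1: (31 xor 84) xor 65 = b5 xor 65 = d0
byte 2: (b7 xor e9) xor 70 = 5e xor 70 = 2e
byte 3: (ae xor 53) xor 6c = fd xor 6c = 91
byte 4: (4e xor fd) xor 6f = b3 xor 6f = dc
byte 5: (91 xor cd) xor 79 = 5c xor 79 = 25
byte 6: (6e xor 31) xor 20 = 5f xor 20 = 7f
byte 7: (51 xor 51) xor 61 = 00 xor 61 = 61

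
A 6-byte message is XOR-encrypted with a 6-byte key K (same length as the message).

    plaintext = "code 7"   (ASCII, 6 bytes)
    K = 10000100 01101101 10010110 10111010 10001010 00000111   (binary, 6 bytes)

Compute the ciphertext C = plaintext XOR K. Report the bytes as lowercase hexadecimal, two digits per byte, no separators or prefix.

e702f2dfaa30

63 XOR 84 = e7
6f XOR 6d = 02
64 XOR 96 = f2
65 XOR ba = df
20 XOR 8a = aa
37 XOR 07 = 30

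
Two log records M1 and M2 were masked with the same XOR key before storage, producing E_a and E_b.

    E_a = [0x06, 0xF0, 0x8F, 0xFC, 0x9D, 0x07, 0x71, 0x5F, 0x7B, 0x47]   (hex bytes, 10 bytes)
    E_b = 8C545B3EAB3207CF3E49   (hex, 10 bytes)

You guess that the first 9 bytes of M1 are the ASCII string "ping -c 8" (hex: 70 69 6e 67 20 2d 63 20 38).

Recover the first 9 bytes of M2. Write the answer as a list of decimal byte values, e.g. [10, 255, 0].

First, E_a ⊕ E_b = (M1 ⊕ K) ⊕ (M2 ⊕ K) = M1 ⊕ M2, so the key drops out. Then M2 = (M1 ⊕ M2) ⊕ M1 over the first 9 bytes.
byte 0: (06 ⊕ 8c) ⊕ 70 = 8a ⊕ 70 = fa
byte 1: (f0 ⊕ 54) ⊕ 69 = a4 ⊕ 69 = cd
byte 2: (8f ⊕ 5b) ⊕ 6e = d4 ⊕ 6e = ba
byte 3: (fc ⊕ 3e) ⊕ 67 = c2 ⊕ 67 = a5
byte 4: (9d ⊕ ab) ⊕ 20 = 36 ⊕ 20 = 16
byte 5: (07 ⊕ 32) ⊕ 2d = 35 ⊕ 2d = 18
byte 6: (71 ⊕ 07) ⊕ 63 = 76 ⊕ 63 = 15
byte 7: (5f ⊕ cf) ⊕ 20 = 90 ⊕ 20 = b0
byte 8: (7b ⊕ 3e) ⊕ 38 = 45 ⊕ 38 = 7d

[250, 205, 186, 165, 22, 24, 21, 176, 125]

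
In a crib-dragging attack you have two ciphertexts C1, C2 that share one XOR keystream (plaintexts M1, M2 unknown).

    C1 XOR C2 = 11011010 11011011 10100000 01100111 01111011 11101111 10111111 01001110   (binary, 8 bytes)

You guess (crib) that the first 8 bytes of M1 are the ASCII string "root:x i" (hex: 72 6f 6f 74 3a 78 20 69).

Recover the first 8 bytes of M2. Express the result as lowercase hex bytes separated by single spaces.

Since C1 ⊕ C2 = M1 ⊕ M2, XORing with the guessed M1 bytes yields the corresponding M2 bytes: M2 = (C1 ⊕ C2) ⊕ M1.
da ⊕ 72 = a8
db ⊕ 6f = b4
a0 ⊕ 6f = cf
67 ⊕ 74 = 13
7b ⊕ 3a = 41
ef ⊕ 78 = 97
bf ⊕ 20 = 9f
4e ⊕ 69 = 27

a8 b4 cf 13 41 97 9f 27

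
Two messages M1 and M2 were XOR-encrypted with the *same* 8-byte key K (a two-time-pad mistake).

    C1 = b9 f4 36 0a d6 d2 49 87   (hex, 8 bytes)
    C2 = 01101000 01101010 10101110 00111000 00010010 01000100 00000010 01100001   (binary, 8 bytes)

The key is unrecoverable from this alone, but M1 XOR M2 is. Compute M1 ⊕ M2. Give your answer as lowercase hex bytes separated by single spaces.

d1 9e 98 32 c4 96 4b e6

C1 ⊕ C2 = (M1 ⊕ K) ⊕ (M2 ⊕ K) = M1 ⊕ M2 — the shared key cancels under XOR.
byte 0: b9 xor 68 = d1
byte 1: f4 xor 6a = 9e
byte 2: 36 xor ae = 98
byte 3: 0a xor 38 = 32
byte 4: d6 xor 12 = c4
byte 5: d2 xor 44 = 96
byte 6: 49 xor 02 = 4b
byte 7: 87 xor 61 = e6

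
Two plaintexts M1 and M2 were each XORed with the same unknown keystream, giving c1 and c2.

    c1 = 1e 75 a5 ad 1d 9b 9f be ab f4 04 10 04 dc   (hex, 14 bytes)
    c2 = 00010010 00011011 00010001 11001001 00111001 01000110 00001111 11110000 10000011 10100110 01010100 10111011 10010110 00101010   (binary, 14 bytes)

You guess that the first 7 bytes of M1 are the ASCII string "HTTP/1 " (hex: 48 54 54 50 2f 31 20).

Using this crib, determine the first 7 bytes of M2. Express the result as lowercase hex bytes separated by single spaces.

44 3a e0 34 0b ec b0

First, c1 ⊕ c2 = (M1 ⊕ K) ⊕ (M2 ⊕ K) = M1 ⊕ M2, so the key drops out. Then M2 = (M1 ⊕ M2) ⊕ M1 over the first 7 bytes.
byte 0: (1e xor 12) xor 48 = 0c xor 48 = 44
byte 1: (75 xor 1b) xor 54 = 6e xor 54 = 3a
byte 2: (a5 xor 11) xor 54 = b4 xor 54 = e0
byte 3: (ad xor c9) xor 50 = 64 xor 50 = 34
byte 4: (1d xor 39) xor 2f = 24 xor 2f = 0b
byte 5: (9b xor 46) xor 31 = dd xor 31 = ec
byte 6: (9f xor 0f) xor 20 = 90 xor 20 = b0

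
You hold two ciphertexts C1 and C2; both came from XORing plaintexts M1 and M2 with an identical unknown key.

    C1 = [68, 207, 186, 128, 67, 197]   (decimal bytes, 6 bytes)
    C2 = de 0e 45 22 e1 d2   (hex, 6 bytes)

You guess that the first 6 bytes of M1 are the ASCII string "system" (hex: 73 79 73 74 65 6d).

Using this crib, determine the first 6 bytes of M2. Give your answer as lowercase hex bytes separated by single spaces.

First, C1 ⊕ C2 = (M1 ⊕ K) ⊕ (M2 ⊕ K) = M1 ⊕ M2, so the key drops out. Then M2 = (M1 ⊕ M2) ⊕ M1 over the first 6 bytes.
byte 0: (44 xor de) xor 73 = 9a xor 73 = e9
byte 1: (cf xor 0e) xor 79 = c1 xor 79 = b8
byte 2: (ba xor 45) xor 73 = ff xor 73 = 8c
byte 3: (80 xor 22) xor 74 = a2 xor 74 = d6
byte 4: (43 xor e1) xor 65 = a2 xor 65 = c7
byte 5: (c5 xor d2) xor 6d = 17 xor 6d = 7a

e9 b8 8c d6 c7 7a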